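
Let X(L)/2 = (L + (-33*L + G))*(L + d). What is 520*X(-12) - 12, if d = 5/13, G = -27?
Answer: -4312572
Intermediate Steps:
d = 5/13 (d = 5*(1/13) = 5/13 ≈ 0.38462)
X(L) = 2*(-27 - 32*L)*(5/13 + L) (X(L) = 2*((L + (-33*L - 27))*(L + 5/13)) = 2*((L + (-27 - 33*L))*(5/13 + L)) = 2*((-27 - 32*L)*(5/13 + L)) = 2*(-27 - 32*L)*(5/13 + L))
520*X(-12) - 12 = 520*(-270/13 - 64*(-12)² - 1022/13*(-12)) - 12 = 520*(-270/13 - 64*144 + 12264/13) - 12 = 520*(-270/13 - 9216 + 12264/13) - 12 = 520*(-107814/13) - 12 = -4312560 - 12 = -4312572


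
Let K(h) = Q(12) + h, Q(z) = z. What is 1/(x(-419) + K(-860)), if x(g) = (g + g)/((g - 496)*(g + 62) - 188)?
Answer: -326467/276844854 ≈ -0.0011792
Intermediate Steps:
x(g) = 2*g/(-188 + (-496 + g)*(62 + g)) (x(g) = (2*g)/((-496 + g)*(62 + g) - 188) = (2*g)/(-188 + (-496 + g)*(62 + g)) = 2*g/(-188 + (-496 + g)*(62 + g)))
K(h) = 12 + h
1/(x(-419) + K(-860)) = 1/(2*(-419)/(-30940 + (-419)² - 434*(-419)) + (12 - 860)) = 1/(2*(-419)/(-30940 + 175561 + 181846) - 848) = 1/(2*(-419)/326467 - 848) = 1/(2*(-419)*(1/326467) - 848) = 1/(-838/326467 - 848) = 1/(-276844854/326467) = -326467/276844854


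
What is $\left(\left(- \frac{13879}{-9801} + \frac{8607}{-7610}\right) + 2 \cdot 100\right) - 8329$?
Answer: $- \frac{606285161707}{74585610} \approx -8128.7$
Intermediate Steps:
$\left(\left(- \frac{13879}{-9801} + \frac{8607}{-7610}\right) + 2 \cdot 100\right) - 8329 = \left(\left(\left(-13879\right) \left(- \frac{1}{9801}\right) + 8607 \left(- \frac{1}{7610}\right)\right) + 200\right) - 8329 = \left(\left(\frac{13879}{9801} - \frac{8607}{7610}\right) + 200\right) - 8329 = \left(\frac{21261983}{74585610} + 200\right) - 8329 = \frac{14938383983}{74585610} - 8329 = - \frac{606285161707}{74585610}$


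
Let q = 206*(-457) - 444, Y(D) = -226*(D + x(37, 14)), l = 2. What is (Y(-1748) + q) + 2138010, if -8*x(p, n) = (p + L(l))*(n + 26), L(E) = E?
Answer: 2482542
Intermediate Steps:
x(p, n) = -(2 + p)*(26 + n)/8 (x(p, n) = -(p + 2)*(n + 26)/8 = -(2 + p)*(26 + n)/8)
Y(D) = 44070 - 226*D (Y(D) = -226*(D + (-13/2 - 13/4*37 - ¼*14 - ⅛*14*37)) = -226*(D + (-13/2 - 481/4 - 7/2 - 259/4)) = -226*(D - 195) = -226*(-195 + D) = 44070 - 226*D)
q = -94586 (q = -94142 - 444 = -94586)
(Y(-1748) + q) + 2138010 = ((44070 - 226*(-1748)) - 94586) + 2138010 = ((44070 + 395048) - 94586) + 2138010 = (439118 - 94586) + 2138010 = 344532 + 2138010 = 2482542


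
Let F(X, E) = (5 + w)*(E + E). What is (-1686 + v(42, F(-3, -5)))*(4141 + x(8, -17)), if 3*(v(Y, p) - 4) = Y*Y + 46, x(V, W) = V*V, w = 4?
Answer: -13607380/3 ≈ -4.5358e+6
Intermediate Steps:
F(X, E) = 18*E (F(X, E) = (5 + 4)*(E + E) = 9*(2*E) = 18*E)
x(V, W) = V²
v(Y, p) = 58/3 + Y²/3 (v(Y, p) = 4 + (Y*Y + 46)/3 = 4 + (Y² + 46)/3 = 4 + (46 + Y²)/3 = 4 + (46/3 + Y²/3) = 58/3 + Y²/3)
(-1686 + v(42, F(-3, -5)))*(4141 + x(8, -17)) = (-1686 + (58/3 + (⅓)*42²))*(4141 + 8²) = (-1686 + (58/3 + (⅓)*1764))*(4141 + 64) = (-1686 + (58/3 + 588))*4205 = (-1686 + 1822/3)*4205 = -3236/3*4205 = -13607380/3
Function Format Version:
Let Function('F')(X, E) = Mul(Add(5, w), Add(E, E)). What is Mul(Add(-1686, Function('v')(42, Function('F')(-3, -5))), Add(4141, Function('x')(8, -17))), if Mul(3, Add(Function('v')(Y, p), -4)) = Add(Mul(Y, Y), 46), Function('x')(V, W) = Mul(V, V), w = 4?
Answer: Rational(-13607380, 3) ≈ -4.5358e+6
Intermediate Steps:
Function('F')(X, E) = Mul(18, E) (Function('F')(X, E) = Mul(Add(5, 4), Add(E, E)) = Mul(9, Mul(2, E)) = Mul(18, E))
Function('x')(V, W) = Pow(V, 2)
Function('v')(Y, p) = Add(Rational(58, 3), Mul(Rational(1, 3), Pow(Y, 2))) (Function('v')(Y, p) = Add(4, Mul(Rational(1, 3), Add(Mul(Y, Y), 46))) = Add(4, Mul(Rational(1, 3), Add(Pow(Y, 2), 46))) = Add(4, Mul(Rational(1, 3), Add(46, Pow(Y, 2)))) = Add(4, Add(Rational(46, 3), Mul(Rational(1, 3), Pow(Y, 2)))) = Add(Rational(58, 3), Mul(Rational(1, 3), Pow(Y, 2))))
Mul(Add(-1686, Function('v')(42, Function('F')(-3, -5))), Add(4141, Function('x')(8, -17))) = Mul(Add(-1686, Add(Rational(58, 3), Mul(Rational(1, 3), Pow(42, 2)))), Add(4141, Pow(8, 2))) = Mul(Add(-1686, Add(Rational(58, 3), Mul(Rational(1, 3), 1764))), Add(4141, 64)) = Mul(Add(-1686, Add(Rational(58, 3), 588)), 4205) = Mul(Add(-1686, Rational(1822, 3)), 4205) = Mul(Rational(-3236, 3), 4205) = Rational(-13607380, 3)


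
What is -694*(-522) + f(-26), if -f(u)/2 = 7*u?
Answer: 362632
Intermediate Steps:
f(u) = -14*u
-694*(-522) + f(-26) = -694*(-522) - 14*(-26) = 362268 + 364 = 362632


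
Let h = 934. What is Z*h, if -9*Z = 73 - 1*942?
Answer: 811646/9 ≈ 90183.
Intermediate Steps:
Z = 869/9 (Z = -(73 - 1*942)/9 = -(73 - 942)/9 = -⅑*(-869) = 869/9 ≈ 96.556)
Z*h = (869/9)*934 = 811646/9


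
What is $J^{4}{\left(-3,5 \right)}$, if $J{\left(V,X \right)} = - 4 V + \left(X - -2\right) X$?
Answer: $4879681$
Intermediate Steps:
$J{\left(V,X \right)} = - 4 V + X \left(2 + X\right)$ ($J{\left(V,X \right)} = - 4 V + \left(X + 2\right) X = - 4 V + \left(2 + X\right) X = - 4 V + X \left(2 + X\right)$)
$J^{4}{\left(-3,5 \right)} = \left(5^{2} - -12 + 2 \cdot 5\right)^{4} = \left(25 + 12 + 10\right)^{4} = 47^{4} = 4879681$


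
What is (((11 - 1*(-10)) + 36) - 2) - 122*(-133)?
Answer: 16281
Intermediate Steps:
(((11 - 1*(-10)) + 36) - 2) - 122*(-133) = (((11 + 10) + 36) - 2) + 16226 = ((21 + 36) - 2) + 16226 = (57 - 2) + 16226 = 55 + 16226 = 16281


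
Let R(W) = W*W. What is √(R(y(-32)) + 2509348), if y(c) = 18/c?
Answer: √642393169/16 ≈ 1584.1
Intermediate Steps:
R(W) = W²
√(R(y(-32)) + 2509348) = √((18/(-32))² + 2509348) = √((18*(-1/32))² + 2509348) = √((-9/16)² + 2509348) = √(81/256 + 2509348) = √(642393169/256) = √642393169/16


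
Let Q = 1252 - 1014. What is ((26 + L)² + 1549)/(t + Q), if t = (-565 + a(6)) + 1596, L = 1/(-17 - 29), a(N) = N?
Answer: 4705709/2697900 ≈ 1.7442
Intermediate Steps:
Q = 238
L = -1/46 (L = 1/(-46) = -1/46 ≈ -0.021739)
t = 1037 (t = (-565 + 6) + 1596 = -559 + 1596 = 1037)
((26 + L)² + 1549)/(t + Q) = ((26 - 1/46)² + 1549)/(1037 + 238) = ((1195/46)² + 1549)/1275 = (1428025/2116 + 1549)*(1/1275) = (4705709/2116)*(1/1275) = 4705709/2697900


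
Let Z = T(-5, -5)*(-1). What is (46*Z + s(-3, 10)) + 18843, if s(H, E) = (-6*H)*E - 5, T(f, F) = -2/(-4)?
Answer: 18995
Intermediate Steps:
T(f, F) = 1/2 (T(f, F) = -2*(-1/4) = 1/2)
Z = -1/2 (Z = (1/2)*(-1) = -1/2 ≈ -0.50000)
s(H, E) = -5 - 6*E*H (s(H, E) = -6*E*H - 5 = -5 - 6*E*H)
(46*Z + s(-3, 10)) + 18843 = (46*(-1/2) + (-5 - 6*10*(-3))) + 18843 = (-23 + (-5 + 180)) + 18843 = (-23 + 175) + 18843 = 152 + 18843 = 18995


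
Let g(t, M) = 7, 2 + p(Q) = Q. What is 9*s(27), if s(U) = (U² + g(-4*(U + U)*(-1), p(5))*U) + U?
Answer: 8505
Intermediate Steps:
p(Q) = -2 + Q
s(U) = U² + 8*U (s(U) = (U² + 7*U) + U = U² + 8*U)
9*s(27) = 9*(27*(8 + 27)) = 9*(27*35) = 9*945 = 8505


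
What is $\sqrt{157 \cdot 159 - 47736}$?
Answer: $i \sqrt{22773} \approx 150.91 i$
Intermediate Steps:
$\sqrt{157 \cdot 159 - 47736} = \sqrt{24963 - 47736} = \sqrt{-22773} = i \sqrt{22773}$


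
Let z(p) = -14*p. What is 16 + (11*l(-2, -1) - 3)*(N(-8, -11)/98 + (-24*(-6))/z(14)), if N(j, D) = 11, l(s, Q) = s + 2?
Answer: 1751/98 ≈ 17.867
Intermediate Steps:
l(s, Q) = 2 + s
16 + (11*l(-2, -1) - 3)*(N(-8, -11)/98 + (-24*(-6))/z(14)) = 16 + (11*(2 - 2) - 3)*(11/98 + (-24*(-6))/((-14*14))) = 16 + (11*0 - 3)*(11*(1/98) + 144/(-196)) = 16 + (0 - 3)*(11/98 + 144*(-1/196)) = 16 - 3*(11/98 - 36/49) = 16 - 3*(-61/98) = 16 + 183/98 = 1751/98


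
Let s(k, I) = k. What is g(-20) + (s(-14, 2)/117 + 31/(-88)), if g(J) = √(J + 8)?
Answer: -4859/10296 + 2*I*√3 ≈ -0.47193 + 3.4641*I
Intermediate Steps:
g(J) = √(8 + J)
g(-20) + (s(-14, 2)/117 + 31/(-88)) = √(8 - 20) + (-14/117 + 31/(-88)) = √(-12) + (-14*1/117 + 31*(-1/88)) = 2*I*√3 + (-14/117 - 31/88) = 2*I*√3 - 4859/10296 = -4859/10296 + 2*I*√3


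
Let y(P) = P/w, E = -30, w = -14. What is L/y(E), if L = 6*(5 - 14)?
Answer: -126/5 ≈ -25.200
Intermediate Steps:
y(P) = -P/14 (y(P) = P/(-14) = P*(-1/14) = -P/14)
L = -54 (L = 6*(-9) = -54)
L/y(E) = -54/((-1/14*(-30))) = -54/15/7 = -54*7/15 = -126/5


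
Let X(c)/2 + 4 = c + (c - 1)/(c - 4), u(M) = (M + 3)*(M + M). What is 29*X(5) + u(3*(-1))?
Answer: 290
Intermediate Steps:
u(M) = 2*M*(3 + M) (u(M) = (3 + M)*(2*M) = 2*M*(3 + M))
X(c) = -8 + 2*c + 2*(-1 + c)/(-4 + c) (X(c) = -8 + 2*(c + (c - 1)/(c - 4)) = -8 + 2*(c + (-1 + c)/(-4 + c)) = -8 + (2*c + 2*(-1 + c)/(-4 + c)) = -8 + 2*c + 2*(-1 + c)/(-4 + c))
29*X(5) + u(3*(-1)) = 29*(2*(15 + 5² - 7*5)/(-4 + 5)) + 2*(3*(-1))*(3 + 3*(-1)) = 29*(2*(15 + 25 - 35)/1) + 2*(-3)*(3 - 3) = 29*(2*1*5) + 2*(-3)*0 = 29*10 + 0 = 290 + 0 = 290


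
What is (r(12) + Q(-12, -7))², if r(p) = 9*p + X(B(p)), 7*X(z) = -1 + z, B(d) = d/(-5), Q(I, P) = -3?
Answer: 13380964/1225 ≈ 10923.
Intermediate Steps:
B(d) = -d/5 (B(d) = d*(-⅕) = -d/5)
X(z) = -⅐ + z/7 (X(z) = (-1 + z)/7 = -⅐ + z/7)
r(p) = -⅐ + 314*p/35 (r(p) = 9*p + (-⅐ + (-p/5)/7) = 9*p + (-⅐ - p/35) = -⅐ + 314*p/35)
(r(12) + Q(-12, -7))² = ((-⅐ + (314/35)*12) - 3)² = ((-⅐ + 3768/35) - 3)² = (3763/35 - 3)² = (3658/35)² = 13380964/1225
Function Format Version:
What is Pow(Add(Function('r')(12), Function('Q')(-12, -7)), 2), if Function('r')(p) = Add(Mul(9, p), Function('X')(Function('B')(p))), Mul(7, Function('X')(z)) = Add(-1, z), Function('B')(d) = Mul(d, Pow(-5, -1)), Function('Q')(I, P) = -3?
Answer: Rational(13380964, 1225) ≈ 10923.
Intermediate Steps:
Function('B')(d) = Mul(Rational(-1, 5), d) (Function('B')(d) = Mul(d, Rational(-1, 5)) = Mul(Rational(-1, 5), d))
Function('X')(z) = Add(Rational(-1, 7), Mul(Rational(1, 7), z)) (Function('X')(z) = Mul(Rational(1, 7), Add(-1, z)) = Add(Rational(-1, 7), Mul(Rational(1, 7), z)))
Function('r')(p) = Add(Rational(-1, 7), Mul(Rational(314, 35), p)) (Function('r')(p) = Add(Mul(9, p), Add(Rational(-1, 7), Mul(Rational(1, 7), Mul(Rational(-1, 5), p)))) = Add(Mul(9, p), Add(Rational(-1, 7), Mul(Rational(-1, 35), p))) = Add(Rational(-1, 7), Mul(Rational(314, 35), p)))
Pow(Add(Function('r')(12), Function('Q')(-12, -7)), 2) = Pow(Add(Add(Rational(-1, 7), Mul(Rational(314, 35), 12)), -3), 2) = Pow(Add(Add(Rational(-1, 7), Rational(3768, 35)), -3), 2) = Pow(Add(Rational(3763, 35), -3), 2) = Pow(Rational(3658, 35), 2) = Rational(13380964, 1225)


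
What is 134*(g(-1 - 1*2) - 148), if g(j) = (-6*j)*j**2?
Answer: 1876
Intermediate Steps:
g(j) = -6*j**3
134*(g(-1 - 1*2) - 148) = 134*(-6*(-1 - 1*2)**3 - 148) = 134*(-6*(-1 - 2)**3 - 148) = 134*(-6*(-3)**3 - 148) = 134*(-6*(-27) - 148) = 134*(162 - 148) = 134*14 = 1876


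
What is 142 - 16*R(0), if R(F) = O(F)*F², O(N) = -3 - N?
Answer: 142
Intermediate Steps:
R(F) = F²*(-3 - F) (R(F) = (-3 - F)*F² = F²*(-3 - F))
142 - 16*R(0) = 142 - 16*0²*(-3 - 1*0) = 142 - 0*(-3 + 0) = 142 - 0*(-3) = 142 - 16*0 = 142 + 0 = 142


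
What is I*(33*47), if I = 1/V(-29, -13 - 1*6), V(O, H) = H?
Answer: -1551/19 ≈ -81.632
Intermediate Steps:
I = -1/19 (I = 1/(-13 - 1*6) = 1/(-13 - 6) = 1/(-19) = -1/19 ≈ -0.052632)
I*(33*47) = -33*47/19 = -1/19*1551 = -1551/19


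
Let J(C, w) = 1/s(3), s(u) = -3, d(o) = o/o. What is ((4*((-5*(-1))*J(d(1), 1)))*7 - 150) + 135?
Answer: -185/3 ≈ -61.667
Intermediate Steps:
d(o) = 1
J(C, w) = -1/3 (J(C, w) = 1/(-3) = -1/3)
((4*((-5*(-1))*J(d(1), 1)))*7 - 150) + 135 = ((4*(-5*(-1)*(-1/3)))*7 - 150) + 135 = ((4*(5*(-1/3)))*7 - 150) + 135 = ((4*(-5/3))*7 - 150) + 135 = (-20/3*7 - 150) + 135 = (-140/3 - 150) + 135 = -590/3 + 135 = -185/3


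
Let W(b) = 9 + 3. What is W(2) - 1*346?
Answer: -334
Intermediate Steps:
W(b) = 12
W(2) - 1*346 = 12 - 1*346 = 12 - 346 = -334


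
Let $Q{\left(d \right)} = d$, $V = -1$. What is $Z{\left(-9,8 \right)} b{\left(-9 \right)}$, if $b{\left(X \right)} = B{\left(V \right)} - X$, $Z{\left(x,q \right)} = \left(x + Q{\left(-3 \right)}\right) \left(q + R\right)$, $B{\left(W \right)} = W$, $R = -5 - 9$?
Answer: $576$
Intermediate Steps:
$R = -14$
$Z{\left(x,q \right)} = \left(-14 + q\right) \left(-3 + x\right)$ ($Z{\left(x,q \right)} = \left(x - 3\right) \left(q - 14\right) = \left(-3 + x\right) \left(-14 + q\right) = \left(-14 + q\right) \left(-3 + x\right)$)
$b{\left(X \right)} = -1 - X$
$Z{\left(-9,8 \right)} b{\left(-9 \right)} = \left(42 - -126 - 24 + 8 \left(-9\right)\right) \left(-1 - -9\right) = \left(42 + 126 - 24 - 72\right) \left(-1 + 9\right) = 72 \cdot 8 = 576$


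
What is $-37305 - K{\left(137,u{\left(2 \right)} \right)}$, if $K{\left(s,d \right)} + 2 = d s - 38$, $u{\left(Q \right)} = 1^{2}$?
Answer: $-37402$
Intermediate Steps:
$u{\left(Q \right)} = 1$
$K{\left(s,d \right)} = -40 + d s$ ($K{\left(s,d \right)} = -2 + \left(d s - 38\right) = -2 + \left(-38 + d s\right) = -40 + d s$)
$-37305 - K{\left(137,u{\left(2 \right)} \right)} = -37305 - \left(-40 + 1 \cdot 137\right) = -37305 - \left(-40 + 137\right) = -37305 - 97 = -37402$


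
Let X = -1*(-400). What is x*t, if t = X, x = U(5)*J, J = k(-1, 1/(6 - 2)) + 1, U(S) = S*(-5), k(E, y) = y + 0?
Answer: -12500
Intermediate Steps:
k(E, y) = y
U(S) = -5*S
J = 5/4 (J = 1/(6 - 2) + 1 = 1/4 + 1 = ¼ + 1 = 5/4 ≈ 1.2500)
X = 400
x = -125/4 (x = -5*5*(5/4) = -25*5/4 = -125/4 ≈ -31.250)
t = 400
x*t = -125/4*400 = -12500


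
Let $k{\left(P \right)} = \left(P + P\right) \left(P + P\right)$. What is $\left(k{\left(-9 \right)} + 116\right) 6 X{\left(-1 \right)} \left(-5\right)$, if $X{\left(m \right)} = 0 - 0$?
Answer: $0$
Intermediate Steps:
$X{\left(m \right)} = 0$ ($X{\left(m \right)} = 0 + 0 = 0$)
$k{\left(P \right)} = 4 P^{2}$ ($k{\left(P \right)} = 2 P 2 P = 4 P^{2}$)
$\left(k{\left(-9 \right)} + 116\right) 6 X{\left(-1 \right)} \left(-5\right) = \left(4 \left(-9\right)^{2} + 116\right) 6 \cdot 0 \left(-5\right) = \left(4 \cdot 81 + 116\right) 0 \left(-5\right) = \left(324 + 116\right) 0 = 440 \cdot 0 = 0$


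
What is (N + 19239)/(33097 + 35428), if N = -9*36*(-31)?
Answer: 29283/68525 ≈ 0.42733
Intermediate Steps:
N = 10044 (N = -324*(-31) = 10044)
(N + 19239)/(33097 + 35428) = (10044 + 19239)/(33097 + 35428) = 29283/68525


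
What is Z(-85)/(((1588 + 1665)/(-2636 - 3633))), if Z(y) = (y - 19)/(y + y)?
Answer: -325988/276505 ≈ -1.1790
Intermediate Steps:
Z(y) = (-19 + y)/(2*y) (Z(y) = (-19 + y)/((2*y)) = (-19 + y)*(1/(2*y)) = (-19 + y)/(2*y))
Z(-85)/(((1588 + 1665)/(-2636 - 3633))) = ((½)*(-19 - 85)/(-85))/(((1588 + 1665)/(-2636 - 3633))) = ((½)*(-1/85)*(-104))/((3253/(-6269))) = 52/(85*((3253*(-1/6269)))) = 52/(85*(-3253/6269)) = (52/85)*(-6269/3253) = -325988/276505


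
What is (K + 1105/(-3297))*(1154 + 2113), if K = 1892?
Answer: 6791895891/1099 ≈ 6.1801e+6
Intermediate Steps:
(K + 1105/(-3297))*(1154 + 2113) = (1892 + 1105/(-3297))*(1154 + 2113) = (1892 + 1105*(-1/3297))*3267 = (1892 - 1105/3297)*3267 = (6236819/3297)*3267 = 6791895891/1099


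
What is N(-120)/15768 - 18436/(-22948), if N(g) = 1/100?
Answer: 7267476937/9046101600 ≈ 0.80338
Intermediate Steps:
N(g) = 1/100
N(-120)/15768 - 18436/(-22948) = (1/100)/15768 - 18436/(-22948) = (1/100)*(1/15768) - 18436*(-1/22948) = 1/1576800 + 4609/5737 = 7267476937/9046101600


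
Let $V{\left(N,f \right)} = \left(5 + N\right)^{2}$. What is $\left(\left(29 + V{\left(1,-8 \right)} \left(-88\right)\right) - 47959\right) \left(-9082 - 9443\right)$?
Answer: $946590450$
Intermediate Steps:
$\left(\left(29 + V{\left(1,-8 \right)} \left(-88\right)\right) - 47959\right) \left(-9082 - 9443\right) = \left(\left(29 + \left(5 + 1\right)^{2} \left(-88\right)\right) - 47959\right) \left(-9082 - 9443\right) = \left(\left(29 + 6^{2} \left(-88\right)\right) - 47959\right) \left(-18525\right) = \left(\left(29 + 36 \left(-88\right)\right) - 47959\right) \left(-18525\right) = \left(\left(29 - 3168\right) - 47959\right) \left(-18525\right) = \left(-3139 - 47959\right) \left(-18525\right) = \left(-51098\right) \left(-18525\right) = 946590450$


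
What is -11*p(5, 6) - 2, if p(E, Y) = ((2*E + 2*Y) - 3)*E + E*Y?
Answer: -1377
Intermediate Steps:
p(E, Y) = E*Y + E*(-3 + 2*E + 2*Y) (p(E, Y) = (-3 + 2*E + 2*Y)*E + E*Y = E*(-3 + 2*E + 2*Y) + E*Y = E*Y + E*(-3 + 2*E + 2*Y))
-11*p(5, 6) - 2 = -55*(-3 + 2*5 + 3*6) - 2 = -55*(-3 + 10 + 18) - 2 = -55*25 - 2 = -11*125 - 2 = -1375 - 2 = -1377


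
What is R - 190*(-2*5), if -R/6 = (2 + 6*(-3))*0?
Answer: 1900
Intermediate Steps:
R = 0 (R = -6*(2 + 6*(-3))*0 = -6*(2 - 18)*0 = -(-96)*0 = -6*0 = 0)
R - 190*(-2*5) = 0 - 190*(-2*5) = 0 - 190*(-10) = 0 - 38*(-50) = 0 + 1900 = 1900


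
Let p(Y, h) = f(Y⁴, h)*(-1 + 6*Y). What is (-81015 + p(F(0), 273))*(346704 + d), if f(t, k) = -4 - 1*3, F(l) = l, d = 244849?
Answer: -47920525424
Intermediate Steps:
f(t, k) = -7 (f(t, k) = -4 - 3 = -7)
p(Y, h) = 7 - 42*Y (p(Y, h) = -7*(-1 + 6*Y) = 7 - 42*Y)
(-81015 + p(F(0), 273))*(346704 + d) = (-81015 + (7 - 42*0))*(346704 + 244849) = (-81015 + (7 + 0))*591553 = (-81015 + 7)*591553 = -81008*591553 = -47920525424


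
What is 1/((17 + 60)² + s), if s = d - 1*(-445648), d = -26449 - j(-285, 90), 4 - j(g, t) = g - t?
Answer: 1/424749 ≈ 2.3543e-6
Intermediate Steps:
j(g, t) = 4 + t - g (j(g, t) = 4 - (g - t) = 4 + (t - g) = 4 + t - g)
d = -26828 (d = -26449 - (4 + 90 - 1*(-285)) = -26449 - (4 + 90 + 285) = -26449 - 1*379 = -26449 - 379 = -26828)
s = 418820 (s = -26828 - 1*(-445648) = -26828 + 445648 = 418820)
1/((17 + 60)² + s) = 1/((17 + 60)² + 418820) = 1/(77² + 418820) = 1/(5929 + 418820) = 1/424749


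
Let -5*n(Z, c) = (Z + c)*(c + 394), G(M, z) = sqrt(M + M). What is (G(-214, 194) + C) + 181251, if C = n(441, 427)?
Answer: 193627/5 + 2*I*sqrt(107) ≈ 38725.0 + 20.688*I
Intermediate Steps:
G(M, z) = sqrt(2)*sqrt(M) (G(M, z) = sqrt(2*M) = sqrt(2)*sqrt(M))
n(Z, c) = -(394 + c)*(Z + c)/5 (n(Z, c) = -(Z + c)*(c + 394)/5 = -(Z + c)*(394 + c)/5 = -(394 + c)*(Z + c)/5)
C = -712628/5 (C = -394/5*441 - 394/5*427 - 1/5*427**2 - 1/5*441*427 = -173754/5 - 168238/5 - 1/5*182329 - 188307/5 = -173754/5 - 168238/5 - 182329/5 - 188307/5 = -712628/5 ≈ -1.4253e+5)
(G(-214, 194) + C) + 181251 = (sqrt(2)*sqrt(-214) - 712628/5) + 181251 = (sqrt(2)*(I*sqrt(214)) - 712628/5) + 181251 = (2*I*sqrt(107) - 712628/5) + 181251 = (-712628/5 + 2*I*sqrt(107)) + 181251 = 193627/5 + 2*I*sqrt(107)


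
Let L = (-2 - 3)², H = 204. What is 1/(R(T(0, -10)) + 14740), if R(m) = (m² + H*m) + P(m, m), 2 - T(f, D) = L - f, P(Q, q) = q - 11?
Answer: 1/10543 ≈ 9.4850e-5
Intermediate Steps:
P(Q, q) = -11 + q
L = 25 (L = (-5)² = 25)
T(f, D) = -23 + f (T(f, D) = 2 - (25 - f) = 2 + (-25 + f) = -23 + f)
R(m) = -11 + m² + 205*m (R(m) = (m² + 204*m) + (-11 + m) = -11 + m² + 205*m)
1/(R(T(0, -10)) + 14740) = 1/((-11 + (-23 + 0)² + 205*(-23 + 0)) + 14740) = 1/((-11 + (-23)² + 205*(-23)) + 14740) = 1/((-11 + 529 - 4715) + 14740) = 1/(-4197 + 14740) = 1/10543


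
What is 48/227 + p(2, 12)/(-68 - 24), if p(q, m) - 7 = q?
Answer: 2373/20884 ≈ 0.11363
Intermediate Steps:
p(q, m) = 7 + q
48/227 + p(2, 12)/(-68 - 24) = 48/227 + (7 + 2)/(-68 - 24) = 48*(1/227) + 9/(-92) = 48/227 + 9*(-1/92) = 48/227 - 9/92 = 2373/20884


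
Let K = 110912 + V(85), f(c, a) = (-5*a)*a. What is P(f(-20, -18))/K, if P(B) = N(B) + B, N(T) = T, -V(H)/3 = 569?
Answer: -648/21841 ≈ -0.029669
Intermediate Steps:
V(H) = -1707 (V(H) = -3*569 = -1707)
f(c, a) = -5*a²
K = 109205 (K = 110912 - 1707 = 109205)
P(B) = 2*B (P(B) = B + B = 2*B)
P(f(-20, -18))/K = (2*(-5*(-18)²))/109205 = (2*(-5*324))*(1/109205) = (2*(-1620))*(1/109205) = -3240*1/109205 = -648/21841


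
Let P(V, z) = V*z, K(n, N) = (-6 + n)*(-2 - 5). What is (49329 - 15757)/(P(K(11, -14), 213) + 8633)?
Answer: 16786/589 ≈ 28.499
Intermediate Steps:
K(n, N) = 42 - 7*n (K(n, N) = (-6 + n)*(-7) = 42 - 7*n)
(49329 - 15757)/(P(K(11, -14), 213) + 8633) = (49329 - 15757)/((42 - 7*11)*213 + 8633) = 33572/((42 - 77)*213 + 8633) = 33572/(-35*213 + 8633) = 33572/(-7455 + 8633) = 33572/1178 = 33572*(1/1178) = 16786/589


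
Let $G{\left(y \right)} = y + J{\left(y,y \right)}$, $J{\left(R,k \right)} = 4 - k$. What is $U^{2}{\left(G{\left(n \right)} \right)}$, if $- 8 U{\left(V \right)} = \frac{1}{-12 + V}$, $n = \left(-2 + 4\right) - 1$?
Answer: $\frac{1}{4096} \approx 0.00024414$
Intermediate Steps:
$n = 1$ ($n = 2 - 1 = 1$)
$G{\left(y \right)} = 4$ ($G{\left(y \right)} = y - \left(-4 + y\right) = 4$)
$U{\left(V \right)} = - \frac{1}{8 \left(-12 + V\right)}$
$U^{2}{\left(G{\left(n \right)} \right)} = \left(- \frac{1}{-96 + 8 \cdot 4}\right)^{2} = \left(- \frac{1}{-96 + 32}\right)^{2} = \left(- \frac{1}{-64}\right)^{2} = \left(\left(-1\right) \left(- \frac{1}{64}\right)\right)^{2} = \left(\frac{1}{64}\right)^{2} = \frac{1}{4096}$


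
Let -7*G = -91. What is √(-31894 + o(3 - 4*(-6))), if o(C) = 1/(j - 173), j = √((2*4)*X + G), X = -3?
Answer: √((5517663 - 31894*I*√11)/(-173 + I*√11)) ≈ 0.e-7 - 178.59*I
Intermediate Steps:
G = 13 (G = -⅐*(-91) = 13)
j = I*√11 (j = √((2*4)*(-3) + 13) = √(8*(-3) + 13) = √(-24 + 13) = √(-11) = I*√11 ≈ 3.3166*I)
o(C) = 1/(-173 + I*√11) (o(C) = 1/(I*√11 - 173) = 1/(-173 + I*√11))
√(-31894 + o(3 - 4*(-6))) = √(-31894 + (-173/29940 - I*√11/29940)) = √(-954906533/29940 - I*√11/29940)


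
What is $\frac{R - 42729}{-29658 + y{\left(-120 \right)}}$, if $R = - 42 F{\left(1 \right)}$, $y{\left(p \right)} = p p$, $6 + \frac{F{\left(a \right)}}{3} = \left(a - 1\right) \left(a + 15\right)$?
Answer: $\frac{13991}{5086} \approx 2.7509$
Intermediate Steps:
$F{\left(a \right)} = -18 + 3 \left(-1 + a\right) \left(15 + a\right)$ ($F{\left(a \right)} = -18 + 3 \left(a - 1\right) \left(a + 15\right) = -18 + 3 \left(-1 + a\right) \left(15 + a\right)$)
$y{\left(p \right)} = p^{2}$
$R = 756$ ($R = - 42 \left(-63 + 3 \cdot 1^{2} + 42 \cdot 1\right) = - 42 \left(-63 + 3 \cdot 1 + 42\right) = - 42 \left(-63 + 3 + 42\right) = \left(-42\right) \left(-18\right) = 756$)
$\frac{R - 42729}{-29658 + y{\left(-120 \right)}} = \frac{756 - 42729}{-29658 + \left(-120\right)^{2}} = - \frac{41973}{-29658 + 14400} = - \frac{41973}{-15258} = \left(-41973\right) \left(- \frac{1}{15258}\right) = \frac{13991}{5086}$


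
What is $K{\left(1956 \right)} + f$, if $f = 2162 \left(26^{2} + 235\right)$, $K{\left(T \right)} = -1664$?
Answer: $1967918$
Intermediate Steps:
$f = 1969582$ ($f = 2162 \left(676 + 235\right) = 2162 \cdot 911 = 1969582$)
$K{\left(1956 \right)} + f = -1664 + 1969582 = 1967918$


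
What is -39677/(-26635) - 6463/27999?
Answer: 938774318/745753365 ≈ 1.2588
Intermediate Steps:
-39677/(-26635) - 6463/27999 = -39677*(-1/26635) - 6463*1/27999 = 39677/26635 - 6463/27999 = 938774318/745753365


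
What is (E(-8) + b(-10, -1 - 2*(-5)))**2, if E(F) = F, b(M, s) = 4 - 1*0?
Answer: 16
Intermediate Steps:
b(M, s) = 4 (b(M, s) = 4 + 0 = 4)
(E(-8) + b(-10, -1 - 2*(-5)))**2 = (-8 + 4)**2 = (-4)**2 = 16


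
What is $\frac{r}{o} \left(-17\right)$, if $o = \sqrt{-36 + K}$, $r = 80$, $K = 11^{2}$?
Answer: $- 16 \sqrt{85} \approx -147.51$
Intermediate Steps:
$K = 121$
$o = \sqrt{85}$ ($o = \sqrt{-36 + 121} = \sqrt{85} \approx 9.2195$)
$\frac{r}{o} \left(-17\right) = \frac{80}{\sqrt{85}} \left(-17\right) = 80 \frac{\sqrt{85}}{85} \left(-17\right) = \frac{16 \sqrt{85}}{17} \left(-17\right) = - 16 \sqrt{85}$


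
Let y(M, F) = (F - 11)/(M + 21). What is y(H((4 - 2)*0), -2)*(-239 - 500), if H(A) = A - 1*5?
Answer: 9607/16 ≈ 600.44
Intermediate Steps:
H(A) = -5 + A (H(A) = A - 5 = -5 + A)
y(M, F) = (-11 + F)/(21 + M)
y(H((4 - 2)*0), -2)*(-239 - 500) = ((-11 - 2)/(21 + (-5 + (4 - 2)*0)))*(-239 - 500) = (-13/(21 + (-5 + 2*0)))*(-739) = (-13/(21 + (-5 + 0)))*(-739) = (-13/(21 - 5))*(-739) = (-13/16)*(-739) = ((1/16)*(-13))*(-739) = -13/16*(-739) = 9607/16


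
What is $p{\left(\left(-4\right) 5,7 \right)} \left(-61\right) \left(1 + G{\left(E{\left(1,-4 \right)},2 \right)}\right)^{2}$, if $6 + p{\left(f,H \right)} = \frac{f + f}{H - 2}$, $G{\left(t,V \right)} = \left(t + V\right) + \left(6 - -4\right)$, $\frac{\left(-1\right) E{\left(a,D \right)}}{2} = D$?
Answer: $376614$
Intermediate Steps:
$E{\left(a,D \right)} = - 2 D$
$G{\left(t,V \right)} = 10 + V + t$ ($G{\left(t,V \right)} = \left(V + t\right) + \left(6 + 4\right) = \left(V + t\right) + 10 = 10 + V + t$)
$p{\left(f,H \right)} = -6 + \frac{2 f}{-2 + H}$ ($p{\left(f,H \right)} = -6 + \frac{f + f}{H - 2} = -6 + \frac{2 f}{-2 + H}$)
$p{\left(\left(-4\right) 5,7 \right)} \left(-61\right) \left(1 + G{\left(E{\left(1,-4 \right)},2 \right)}\right)^{2} = \frac{2 \left(6 - 20 - 21\right)}{-2 + 7} \left(-61\right) \left(1 + \left(10 + 2 - -8\right)\right)^{2} = \frac{2 \left(6 - 20 - 21\right)}{5} \left(-61\right) \left(1 + \left(10 + 2 + 8\right)\right)^{2} = 2 \cdot \frac{1}{5} \left(-35\right) \left(-61\right) \left(1 + 20\right)^{2} = \left(-14\right) \left(-61\right) 21^{2} = 854 \cdot 441 = 376614$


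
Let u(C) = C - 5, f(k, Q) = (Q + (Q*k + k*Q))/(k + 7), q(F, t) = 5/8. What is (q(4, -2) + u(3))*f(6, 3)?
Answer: -33/8 ≈ -4.1250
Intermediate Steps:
q(F, t) = 5/8 (q(F, t) = 5*(1/8) = 5/8)
f(k, Q) = (Q + 2*Q*k)/(7 + k) (f(k, Q) = (Q + (Q*k + Q*k))/(7 + k) = (Q + 2*Q*k)/(7 + k))
u(C) = -5 + C
(q(4, -2) + u(3))*f(6, 3) = (5/8 + (-5 + 3))*(3*(1 + 2*6)/(7 + 6)) = (5/8 - 2)*(3*(1 + 12)/13) = -33*13/(8*13) = -11/8*3 = -33/8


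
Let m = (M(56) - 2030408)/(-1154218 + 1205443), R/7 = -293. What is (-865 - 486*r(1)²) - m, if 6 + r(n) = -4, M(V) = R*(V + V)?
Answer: -506316901/10245 ≈ -49421.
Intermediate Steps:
R = -2051 (R = 7*(-293) = -2051)
M(V) = -4102*V (M(V) = -2051*(V + V) = -4102*V)
r(n) = -10 (r(n) = -6 - 4 = -10)
m = -452024/10245 (m = (-4102*56 - 2030408)/(-1154218 + 1205443) = (-229712 - 2030408)/51225 = -2260120*1/51225 = -452024/10245 ≈ -44.121)
(-865 - 486*r(1)²) - m = (-865 - 486*(-10)²) - 1*(-452024/10245) = (-865 - 486*100) + 452024/10245 = (-865 - 48600) + 452024/10245 = -49465 + 452024/10245 = -506316901/10245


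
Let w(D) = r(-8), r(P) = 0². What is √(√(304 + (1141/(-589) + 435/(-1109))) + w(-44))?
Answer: 2*1306402^(¾)*1539465^(¼)/653201 ≈ 4.1676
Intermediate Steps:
r(P) = 0
w(D) = 0
√(√(304 + (1141/(-589) + 435/(-1109))) + w(-44)) = √(√(304 + (1141/(-589) + 435/(-1109))) + 0) = √(√(304 + (1141*(-1/589) + 435*(-1/1109))) + 0) = √(√(304 + (-1141/589 - 435/1109)) + 0) = √(√(304 - 1521584/653201) + 0) = √(√(197051520/653201) + 0) = √(8*√2011160154930/653201 + 0) = √(8*√2011160154930/653201) = 2*653201^(¾)*3078930^(¼)*(653201*√2)/426671546401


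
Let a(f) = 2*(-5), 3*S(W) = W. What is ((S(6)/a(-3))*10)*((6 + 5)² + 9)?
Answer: -260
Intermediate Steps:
S(W) = W/3
a(f) = -10
((S(6)/a(-3))*10)*((6 + 5)² + 9) = ((((⅓)*6)/(-10))*10)*((6 + 5)² + 9) = ((2*(-⅒))*10)*(11² + 9) = (-⅕*10)*(121 + 9) = -2*130 = -260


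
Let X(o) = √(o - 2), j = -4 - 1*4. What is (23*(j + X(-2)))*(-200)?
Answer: 36800 - 9200*I ≈ 36800.0 - 9200.0*I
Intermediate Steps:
j = -8 (j = -4 - 4 = -8)
X(o) = √(-2 + o)
(23*(j + X(-2)))*(-200) = (23*(-8 + √(-2 - 2)))*(-200) = (23*(-8 + √(-4)))*(-200) = (23*(-8 + 2*I))*(-200) = (-184 + 46*I)*(-200) = 36800 - 9200*I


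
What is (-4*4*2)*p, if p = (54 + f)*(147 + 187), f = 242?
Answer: -3163648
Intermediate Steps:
p = 98864 (p = (54 + 242)*(147 + 187) = 296*334 = 98864)
(-4*4*2)*p = (-4*4*2)*98864 = -16*2*98864 = -32*98864 = -3163648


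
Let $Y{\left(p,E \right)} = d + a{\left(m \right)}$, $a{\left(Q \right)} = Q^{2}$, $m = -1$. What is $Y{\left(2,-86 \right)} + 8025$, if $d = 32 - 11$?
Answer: $8047$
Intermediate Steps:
$d = 21$ ($d = 32 - 11 = 21$)
$Y{\left(p,E \right)} = 22$ ($Y{\left(p,E \right)} = 21 + \left(-1\right)^{2} = 21 + 1 = 22$)
$Y{\left(2,-86 \right)} + 8025 = 22 + 8025 = 8047$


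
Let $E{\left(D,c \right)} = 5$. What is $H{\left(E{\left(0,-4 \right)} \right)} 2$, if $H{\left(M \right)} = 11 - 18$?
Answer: $-14$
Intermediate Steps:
$H{\left(M \right)} = -7$
$H{\left(E{\left(0,-4 \right)} \right)} 2 = \left(-7\right) 2 = -14$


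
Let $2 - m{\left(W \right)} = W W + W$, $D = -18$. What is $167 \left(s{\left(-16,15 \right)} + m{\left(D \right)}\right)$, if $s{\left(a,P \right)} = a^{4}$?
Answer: $10893744$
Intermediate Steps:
$m{\left(W \right)} = 2 - W - W^{2}$ ($m{\left(W \right)} = 2 - \left(W W + W\right) = 2 - \left(W^{2} + W\right) = 2 - \left(W + W^{2}\right) = 2 - W - W^{2}$)
$167 \left(s{\left(-16,15 \right)} + m{\left(D \right)}\right) = 167 \left(\left(-16\right)^{4} - 304\right) = 167 \left(65536 + \left(2 + 18 - 324\right)\right) = 167 \left(65536 - 304\right) = 167 \cdot 65232 = 10893744$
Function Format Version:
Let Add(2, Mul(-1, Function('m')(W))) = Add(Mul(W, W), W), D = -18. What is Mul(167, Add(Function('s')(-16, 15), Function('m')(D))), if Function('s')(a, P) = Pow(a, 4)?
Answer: 10893744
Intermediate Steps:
Function('m')(W) = Add(2, Mul(-1, W), Mul(-1, Pow(W, 2))) (Function('m')(W) = Add(2, Mul(-1, Add(Mul(W, W), W))) = Add(2, Mul(-1, Add(Pow(W, 2), W))) = Add(2, Mul(-1, Add(W, Pow(W, 2)))) = Add(2, Add(Mul(-1, W), Mul(-1, Pow(W, 2)))) = Add(2, Mul(-1, W), Mul(-1, Pow(W, 2))))
Mul(167, Add(Function('s')(-16, 15), Function('m')(D))) = Mul(167, Add(Pow(-16, 4), Add(2, Mul(-1, -18), Mul(-1, Pow(-18, 2))))) = Mul(167, Add(65536, Add(2, 18, Mul(-1, 324)))) = Mul(167, Add(65536, Add(2, 18, -324))) = Mul(167, Add(65536, -304)) = Mul(167, 65232) = 10893744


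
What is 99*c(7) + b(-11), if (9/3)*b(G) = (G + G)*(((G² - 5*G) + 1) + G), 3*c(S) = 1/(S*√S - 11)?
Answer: -269885/222 + 77*√7/74 ≈ -1212.9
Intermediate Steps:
c(S) = 1/(3*(-11 + S^(3/2))) (c(S) = 1/(3*(S*√S - 11)) = 1/(3*(S^(3/2) - 11)) = 1/(3*(-11 + S^(3/2))))
b(G) = 2*G*(1 + G² - 4*G)/3 (b(G) = ((G + G)*(((G² - 5*G) + 1) + G))/3 = ((2*G)*((1 + G² - 5*G) + G))/3 = ((2*G)*(1 + G² - 4*G))/3 = (2*G*(1 + G² - 4*G))/3 = 2*G*(1 + G² - 4*G)/3)
99*c(7) + b(-11) = 99*(1/(3*(-11 + 7^(3/2)))) + (⅔)*(-11)*(1 + (-11)² - 4*(-11)) = 99*(1/(3*(-11 + 7*√7))) + (⅔)*(-11)*(1 + 121 + 44) = 33/(-11 + 7*√7) + (⅔)*(-11)*166 = 33/(-11 + 7*√7) - 3652/3 = -3652/3 + 33/(-11 + 7*√7)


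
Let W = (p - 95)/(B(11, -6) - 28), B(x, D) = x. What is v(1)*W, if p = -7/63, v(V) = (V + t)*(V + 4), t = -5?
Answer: -17120/153 ≈ -111.90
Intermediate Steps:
v(V) = (-5 + V)*(4 + V) (v(V) = (V - 5)*(V + 4) = (-5 + V)*(4 + V))
p = -⅑ (p = -7*1/63 = -⅑ ≈ -0.11111)
W = 856/153 (W = (-⅑ - 95)/(11 - 28) = -856/9/(-17) = -856/9*(-1/17) = 856/153 ≈ 5.5948)
v(1)*W = (-20 + 1² - 1*1)*(856/153) = (-20 + 1 - 1)*(856/153) = -20*856/153 = -17120/153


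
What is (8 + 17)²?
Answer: 625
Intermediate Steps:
(8 + 17)² = 25² = 625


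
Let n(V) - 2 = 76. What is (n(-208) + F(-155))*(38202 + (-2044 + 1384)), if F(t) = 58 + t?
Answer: -713298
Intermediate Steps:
n(V) = 78 (n(V) = 2 + 76 = 78)
(n(-208) + F(-155))*(38202 + (-2044 + 1384)) = (78 + (58 - 155))*(38202 + (-2044 + 1384)) = (78 - 97)*(38202 - 660) = -19*37542 = -713298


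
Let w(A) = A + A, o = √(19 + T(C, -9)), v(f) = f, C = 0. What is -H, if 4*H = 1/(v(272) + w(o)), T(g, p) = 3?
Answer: -17/18474 + √22/147792 ≈ -0.00088848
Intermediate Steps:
o = √22 (o = √(19 + 3) = √22 ≈ 4.6904)
w(A) = 2*A
H = 1/(4*(272 + 2*√22)) ≈ 0.00088848
-H = -(17/18474 - √22/147792) = -17/18474 + √22/147792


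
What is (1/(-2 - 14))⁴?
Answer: 1/65536 ≈ 1.5259e-5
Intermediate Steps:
(1/(-2 - 14))⁴ = (1/(-16))⁴ = (-1/16)⁴ = 1/65536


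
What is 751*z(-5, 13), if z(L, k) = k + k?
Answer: 19526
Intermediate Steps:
z(L, k) = 2*k
751*z(-5, 13) = 751*(2*13) = 751*26 = 19526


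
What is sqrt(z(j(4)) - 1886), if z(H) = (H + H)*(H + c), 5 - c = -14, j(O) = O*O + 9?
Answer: sqrt(314) ≈ 17.720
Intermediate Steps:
j(O) = 9 + O**2 (j(O) = O**2 + 9 = 9 + O**2)
c = 19 (c = 5 - 1*(-14) = 5 + 14 = 19)
z(H) = 2*H*(19 + H) (z(H) = (H + H)*(H + 19) = (2*H)*(19 + H) = 2*H*(19 + H))
sqrt(z(j(4)) - 1886) = sqrt(2*(9 + 4**2)*(19 + (9 + 4**2)) - 1886) = sqrt(2*(9 + 16)*(19 + (9 + 16)) - 1886) = sqrt(2*25*(19 + 25) - 1886) = sqrt(2*25*44 - 1886) = sqrt(2200 - 1886) = sqrt(314)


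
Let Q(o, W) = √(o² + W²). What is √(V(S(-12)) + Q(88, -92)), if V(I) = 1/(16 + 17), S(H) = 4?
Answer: √(33 + 4356*√1013)/33 ≈ 11.285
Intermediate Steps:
V(I) = 1/33
Q(o, W) = √(W² + o²)
√(V(S(-12)) + Q(88, -92)) = √(1/33 + √((-92)² + 88²)) = √(1/33 + √(8464 + 7744)) = √(1/33 + √16208) = √(1/33 + 4*√1013)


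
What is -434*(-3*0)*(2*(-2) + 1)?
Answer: 0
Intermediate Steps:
-434*(-3*0)*(2*(-2) + 1) = -0*(-4 + 1) = -0*(-3) = -434*0 = 0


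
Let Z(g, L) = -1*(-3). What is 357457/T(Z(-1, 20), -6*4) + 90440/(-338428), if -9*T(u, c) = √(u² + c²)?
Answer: -1190/4453 - 1072371*√65/65 ≈ -1.3301e+5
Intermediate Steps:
Z(g, L) = 3
T(u, c) = -√(c² + u²)/9 (T(u, c) = -√(u² + c²)/9 = -√(c² + u²)/9)
357457/T(Z(-1, 20), -6*4) + 90440/(-338428) = 357457/((-√((-6*4)² + 3²)/9)) + 90440/(-338428) = 357457/((-√((-24)² + 9)/9)) + 90440*(-1/338428) = 357457/((-√(576 + 9)/9)) - 1190/4453 = 357457/((-√65/3)) - 1190/4453 = 357457*(-3*√65/65) - 1190/4453 = -1072371*√65/65 - 1190/4453 = -1190/4453 - 1072371*√65/65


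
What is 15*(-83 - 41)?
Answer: -1860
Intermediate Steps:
15*(-83 - 41) = 15*(-124) = -1860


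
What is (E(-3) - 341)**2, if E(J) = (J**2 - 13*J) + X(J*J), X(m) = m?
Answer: 80656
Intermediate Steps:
E(J) = -13*J + 2*J**2 (E(J) = (J**2 - 13*J) + J*J = (J**2 - 13*J) + J**2 = -13*J + 2*J**2)
(E(-3) - 341)**2 = (-3*(-13 + 2*(-3)) - 341)**2 = (-3*(-13 - 6) - 341)**2 = (-3*(-19) - 341)**2 = (57 - 341)**2 = (-284)**2 = 80656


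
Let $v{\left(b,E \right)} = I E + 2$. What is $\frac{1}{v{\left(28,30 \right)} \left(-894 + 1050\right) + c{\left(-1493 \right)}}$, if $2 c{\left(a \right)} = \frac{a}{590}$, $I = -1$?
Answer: $- \frac{1180}{5155733} \approx -0.00022887$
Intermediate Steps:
$c{\left(a \right)} = \frac{a}{1180}$ ($c{\left(a \right)} = \frac{a \frac{1}{590}}{2} = \frac{\frac{1}{590} a}{2} = \frac{a}{1180}$)
$v{\left(b,E \right)} = 2 - E$ ($v{\left(b,E \right)} = - E + 2 = 2 - E$)
$\frac{1}{v{\left(28,30 \right)} \left(-894 + 1050\right) + c{\left(-1493 \right)}} = \frac{1}{\left(2 - 30\right) \left(-894 + 1050\right) + \frac{1}{1180} \left(-1493\right)} = \frac{1}{\left(2 - 30\right) 156 - \frac{1493}{1180}} = \frac{1}{\left(-28\right) 156 - \frac{1493}{1180}} = \frac{1}{-4368 - \frac{1493}{1180}} = \frac{1}{- \frac{5155733}{1180}} = - \frac{1180}{5155733}$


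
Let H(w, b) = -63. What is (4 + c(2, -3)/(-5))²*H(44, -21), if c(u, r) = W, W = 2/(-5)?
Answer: -655452/625 ≈ -1048.7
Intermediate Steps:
W = -⅖ (W = 2*(-⅕) = -⅖ ≈ -0.40000)
c(u, r) = -⅖
(4 + c(2, -3)/(-5))²*H(44, -21) = (4 - ⅖/(-5))²*(-63) = (4 - ⅖*(-⅕))²*(-63) = (4 + 2/25)²*(-63) = (102/25)²*(-63) = (10404/625)*(-63) = -655452/625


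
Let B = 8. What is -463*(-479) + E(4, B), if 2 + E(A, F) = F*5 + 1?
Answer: 221816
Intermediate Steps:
E(A, F) = -1 + 5*F (E(A, F) = -2 + (F*5 + 1) = -2 + (5*F + 1) = -2 + (1 + 5*F) = -1 + 5*F)
-463*(-479) + E(4, B) = -463*(-479) + (-1 + 5*8) = 221777 + (-1 + 40) = 221777 + 39 = 221816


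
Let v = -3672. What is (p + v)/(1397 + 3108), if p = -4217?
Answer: -7889/4505 ≈ -1.7512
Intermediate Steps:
(p + v)/(1397 + 3108) = (-4217 - 3672)/(1397 + 3108) = -7889/4505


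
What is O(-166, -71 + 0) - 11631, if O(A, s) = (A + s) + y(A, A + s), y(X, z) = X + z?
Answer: -12271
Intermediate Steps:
O(A, s) = 2*s + 3*A (O(A, s) = (A + s) + (A + (A + s)) = (A + s) + (s + 2*A) = 2*s + 3*A)
O(-166, -71 + 0) - 11631 = (2*(-71 + 0) + 3*(-166)) - 11631 = (2*(-71) - 498) - 11631 = (-142 - 498) - 11631 = -640 - 11631 = -12271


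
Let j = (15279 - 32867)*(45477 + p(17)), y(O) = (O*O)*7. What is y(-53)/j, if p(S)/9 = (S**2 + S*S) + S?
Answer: -19663/894033216 ≈ -2.1994e-5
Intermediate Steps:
p(S) = 9*S + 18*S**2 (p(S) = 9*((S**2 + S*S) + S) = 9*((S**2 + S**2) + S) = 9*(2*S**2 + S) = 9*(S + 2*S**2) = 9*S + 18*S**2)
y(O) = 7*O**2 (y(O) = O**2*7 = 7*O**2)
j = -894033216 (j = (15279 - 32867)*(45477 + 9*17*(1 + 2*17)) = -17588*(45477 + 9*17*(1 + 34)) = -17588*(45477 + 9*17*35) = -17588*(45477 + 5355) = -17588*50832 = -894033216)
y(-53)/j = (7*(-53)**2)/(-894033216) = (7*2809)*(-1/894033216) = 19663*(-1/894033216) = -19663/894033216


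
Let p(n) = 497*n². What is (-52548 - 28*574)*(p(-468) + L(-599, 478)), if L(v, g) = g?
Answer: -7469657959720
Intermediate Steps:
(-52548 - 28*574)*(p(-468) + L(-599, 478)) = (-52548 - 28*574)*(497*(-468)² + 478) = (-52548 - 16072)*(497*219024 + 478) = -68620*(108854928 + 478) = -68620*108855406 = -7469657959720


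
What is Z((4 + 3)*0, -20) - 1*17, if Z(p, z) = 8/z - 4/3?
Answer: -281/15 ≈ -18.733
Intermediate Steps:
Z(p, z) = -4/3 + 8/z (Z(p, z) = 8/z - 4*⅓ = 8/z - 4/3 = -4/3 + 8/z)
Z((4 + 3)*0, -20) - 1*17 = (-4/3 + 8/(-20)) - 1*17 = (-4/3 + 8*(-1/20)) - 17 = (-4/3 - ⅖) - 17 = -26/15 - 17 = -281/15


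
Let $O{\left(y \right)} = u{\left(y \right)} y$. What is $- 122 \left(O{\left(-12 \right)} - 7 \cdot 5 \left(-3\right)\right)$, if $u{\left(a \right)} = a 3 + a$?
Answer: $-83082$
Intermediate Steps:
$u{\left(a \right)} = 4 a$ ($u{\left(a \right)} = 3 a + a = 4 a$)
$O{\left(y \right)} = 4 y^{2}$ ($O{\left(y \right)} = 4 y y = 4 y^{2}$)
$- 122 \left(O{\left(-12 \right)} - 7 \cdot 5 \left(-3\right)\right) = - 122 \left(4 \left(-12\right)^{2} - 7 \cdot 5 \left(-3\right)\right) = - 122 \left(4 \cdot 144 - 35 \left(-3\right)\right) = - 122 \left(576 - -105\right) = - 122 \left(576 + 105\right) = \left(-122\right) 681 = -83082$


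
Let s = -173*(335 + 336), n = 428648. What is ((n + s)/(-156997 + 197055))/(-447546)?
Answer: -28415/1629799788 ≈ -1.7435e-5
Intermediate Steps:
s = -116083 (s = -173*671 = -116083)
((n + s)/(-156997 + 197055))/(-447546) = ((428648 - 116083)/(-156997 + 197055))/(-447546) = (312565/40058)*(-1/447546) = -28415/1629799788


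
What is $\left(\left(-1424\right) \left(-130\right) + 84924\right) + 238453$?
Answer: $508497$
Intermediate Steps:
$\left(\left(-1424\right) \left(-130\right) + 84924\right) + 238453 = \left(185120 + 84924\right) + 238453 = 270044 + 238453 = 508497$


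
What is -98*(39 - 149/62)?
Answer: -111181/31 ≈ -3586.5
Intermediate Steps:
-98*(39 - 149/62) = -98*2269/62 = -111181/31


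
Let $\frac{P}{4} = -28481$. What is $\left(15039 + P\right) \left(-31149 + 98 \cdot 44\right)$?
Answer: $2653776745$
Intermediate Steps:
$P = -113924$ ($P = 4 \left(-28481\right) = -113924$)
$\left(15039 + P\right) \left(-31149 + 98 \cdot 44\right) = \left(15039 - 113924\right) \left(-31149 + 98 \cdot 44\right) = - 98885 \left(-31149 + 4312\right) = \left(-98885\right) \left(-26837\right) = 2653776745$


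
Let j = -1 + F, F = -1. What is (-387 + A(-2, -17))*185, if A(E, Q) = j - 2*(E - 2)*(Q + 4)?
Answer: -91205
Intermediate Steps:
j = -2 (j = -1 - 1 = -2)
A(E, Q) = -2 - 2*(-2 + E)*(4 + Q) (A(E, Q) = -2 - 2*(E - 2)*(Q + 4) = -2 - 2*(-2 + E)*(4 + Q))
(-387 + A(-2, -17))*185 = (-387 + (14 - 8*(-2) + 4*(-17) - 2*(-2)*(-17)))*185 = (-387 + (14 + 16 - 68 - 68))*185 = (-387 - 106)*185 = -493*185 = -91205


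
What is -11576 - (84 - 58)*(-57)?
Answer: -10094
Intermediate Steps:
-11576 - (84 - 58)*(-57) = -11576 - 26*(-57) = -11576 - 1*(-1482) = -11576 + 1482 = -10094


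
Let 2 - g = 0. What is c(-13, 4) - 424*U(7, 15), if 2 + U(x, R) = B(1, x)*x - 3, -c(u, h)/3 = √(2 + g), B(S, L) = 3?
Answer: -6790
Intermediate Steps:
g = 2 (g = 2 - 1*0 = 2 + 0 = 2)
c(u, h) = -6 (c(u, h) = -3*√(2 + 2) = -3*√4 = -3*2 = -6)
U(x, R) = -5 + 3*x (U(x, R) = -2 + (3*x - 3) = -2 + (-3 + 3*x) = -5 + 3*x)
c(-13, 4) - 424*U(7, 15) = -6 - 424*(-5 + 3*7) = -6 - 424*(-5 + 21) = -6 - 424*16 = -6 - 6784 = -6790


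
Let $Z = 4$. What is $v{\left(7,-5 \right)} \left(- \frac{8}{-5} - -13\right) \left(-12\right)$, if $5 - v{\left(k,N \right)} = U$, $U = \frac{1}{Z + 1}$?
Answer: $- \frac{21024}{25} \approx -840.96$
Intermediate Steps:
$U = \frac{1}{5}$ ($U = \frac{1}{4 + 1} = \frac{1}{5} \approx 0.2$)
$v{\left(k,N \right)} = \frac{24}{5}$ ($v{\left(k,N \right)} = 5 - \frac{1}{5} = \frac{24}{5}$)
$v{\left(7,-5 \right)} \left(- \frac{8}{-5} - -13\right) \left(-12\right) = \frac{24 \left(- \frac{8}{-5} - -13\right)}{5} \left(-12\right) = \frac{24 \left(\left(-8\right) \left(- \frac{1}{5}\right) + 13\right)}{5} \left(-12\right) = \frac{24 \left(\frac{8}{5} + 13\right)}{5} \left(-12\right) = \frac{24}{5} \cdot \frac{73}{5} \left(-12\right) = \frac{1752}{25} \left(-12\right) = - \frac{21024}{25}$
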